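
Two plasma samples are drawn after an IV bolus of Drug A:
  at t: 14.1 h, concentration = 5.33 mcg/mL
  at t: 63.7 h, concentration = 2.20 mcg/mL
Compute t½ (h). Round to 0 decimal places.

39 h

k = ln(C₁/C₂) / (t₂ − t₁) = ln(5.33/2.20) / (63.7 − 14.1)
  = 0.8849 / 49.60 = 0.01784 h⁻¹
t½ = ln2 / k = 0.693147 / 0.01784 = 38.85 h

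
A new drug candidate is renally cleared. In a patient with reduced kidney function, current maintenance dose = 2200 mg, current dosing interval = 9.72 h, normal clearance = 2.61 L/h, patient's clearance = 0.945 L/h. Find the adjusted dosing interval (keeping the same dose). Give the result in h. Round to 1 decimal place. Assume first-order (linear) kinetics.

To keep the same average steady-state level, dosing rate must scale with clearance.
CL ratio = 0.945 / 2.61 = 0.3621
New interval (same dose) = 9.72 / 0.3621 = 26.84 h

26.8 h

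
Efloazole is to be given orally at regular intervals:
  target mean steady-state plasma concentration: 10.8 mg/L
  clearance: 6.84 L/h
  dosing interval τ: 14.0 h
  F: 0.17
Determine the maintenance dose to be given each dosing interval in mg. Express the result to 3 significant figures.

6080 mg

At steady state, F × (Dose/τ) = Css × CL.
Dose = Css × CL × τ / F = 10.8 × 6.840 × 14.0 / 0.17 = 6084 mg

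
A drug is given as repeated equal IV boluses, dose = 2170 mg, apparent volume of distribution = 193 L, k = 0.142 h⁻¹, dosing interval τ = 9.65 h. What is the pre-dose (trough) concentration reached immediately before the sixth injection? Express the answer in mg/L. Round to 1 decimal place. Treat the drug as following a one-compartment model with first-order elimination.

C₀ per dose = Dose / Vd = 2170 / 193 = 11.24 mg/L
Fraction remaining after one interval: r = e^(−kτ) = e^(−0.1420 × 9.65) = 0.2540
Before dose 6, 5 doses have been given (aged 1τ, 2τ, 3τ, 4τ, 5τ).
C_trough = C₀ × (r + r² + … + r^5) = C₀ × r(1−r^5)/(1−r)
        = 11.24 × 0.2540 × (1 − 0.001057) / (1 − 0.2540) = 3.823 mg/L

3.8 mg/L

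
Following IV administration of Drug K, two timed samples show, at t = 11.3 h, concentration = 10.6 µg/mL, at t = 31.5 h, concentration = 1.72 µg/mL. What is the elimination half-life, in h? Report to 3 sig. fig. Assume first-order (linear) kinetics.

k = ln(C₁/C₂) / (t₂ − t₁) = ln(10.6/1.72) / (31.5 − 11.3)
  = 1.819 / 20.20 = 0.09005 h⁻¹
t½ = ln2 / k = 0.693147 / 0.09005 = 7.697 h

7.70 h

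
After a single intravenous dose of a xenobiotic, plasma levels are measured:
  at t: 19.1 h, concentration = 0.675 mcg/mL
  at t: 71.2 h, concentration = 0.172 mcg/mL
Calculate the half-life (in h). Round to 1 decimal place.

26.4 h

k = ln(C₁/C₂) / (t₂ − t₁) = ln(0.675/0.172) / (71.2 − 19.1)
  = 1.367 / 52.10 = 0.02624 h⁻¹
t½ = ln2 / k = 0.693147 / 0.02624 = 26.42 h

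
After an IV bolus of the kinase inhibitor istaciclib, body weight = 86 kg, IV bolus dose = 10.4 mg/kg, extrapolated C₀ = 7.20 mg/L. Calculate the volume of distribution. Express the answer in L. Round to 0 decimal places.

124 L

Dose = 10.4 × 86 = 894.4 mg
Vd = Dose / C₀ = 894.4 / 7.20 = 124.2 L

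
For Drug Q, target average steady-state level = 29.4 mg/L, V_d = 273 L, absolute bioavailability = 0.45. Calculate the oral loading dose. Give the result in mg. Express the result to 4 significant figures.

LD = Css × Vd / F = 29.4 × 273 / 0.45 = 17840 mg

17840 mg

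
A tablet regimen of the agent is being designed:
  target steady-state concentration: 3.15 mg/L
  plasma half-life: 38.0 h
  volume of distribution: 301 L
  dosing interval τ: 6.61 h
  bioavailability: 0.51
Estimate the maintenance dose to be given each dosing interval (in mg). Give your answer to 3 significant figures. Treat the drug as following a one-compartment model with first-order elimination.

k = ln2 / t½ = 0.693147 / 38.0 = 0.01824 h⁻¹
CL = k × Vd = 0.01824 × 301 = 5.490 L/h
At steady state, F × (Dose/τ) = Css × CL.
Dose = Css × CL × τ / F = 3.15 × 5.490 × 6.61 / 0.51 = 224.1 mg

224 mg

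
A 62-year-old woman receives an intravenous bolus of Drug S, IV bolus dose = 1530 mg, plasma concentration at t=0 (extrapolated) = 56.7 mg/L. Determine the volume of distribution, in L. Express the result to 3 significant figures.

27.0 L

Vd = Dose / C₀ = 1530 / 56.7 = 26.98 L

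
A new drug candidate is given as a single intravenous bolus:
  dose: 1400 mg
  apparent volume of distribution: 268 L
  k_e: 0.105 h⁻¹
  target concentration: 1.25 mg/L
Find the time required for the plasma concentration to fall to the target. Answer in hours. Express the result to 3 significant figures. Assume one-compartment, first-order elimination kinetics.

13.6 h

C₀ = Dose / Vd = 1400 / 268 = 5.224 mg/L
t = ln(C₀ / C) / k = ln(5.224 / 1.25) / 0.1050
  = ln(4.179) / 0.1050 = 1.430 / 0.1050 = 13.62 h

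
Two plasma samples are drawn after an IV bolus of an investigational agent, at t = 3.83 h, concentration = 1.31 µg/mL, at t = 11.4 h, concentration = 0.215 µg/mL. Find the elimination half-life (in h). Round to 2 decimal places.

2.90 h

k = ln(C₁/C₂) / (t₂ − t₁) = ln(1.31/0.215) / (11.4 − 3.83)
  = 1.807 / 7.570 = 0.2387 h⁻¹
t½ = ln2 / k = 0.693147 / 0.2387 = 2.904 h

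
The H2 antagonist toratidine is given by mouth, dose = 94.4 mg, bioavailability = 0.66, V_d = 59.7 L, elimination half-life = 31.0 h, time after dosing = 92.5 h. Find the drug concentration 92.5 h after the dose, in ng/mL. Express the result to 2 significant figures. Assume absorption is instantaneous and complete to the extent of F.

130 ng/mL

Amount reaching circulation = F × Dose = 0.66 × 94.40 = 62.30 mg
C₀ = F·Dose / Vd = 62.30 / 59.7 = 1.044 mg/L
k = ln2 / t½ = 0.693147 / 31.0 = 0.02236 h⁻¹
C = C₀ · e^(−k·t) = 1.044 × e^(−0.02236 × 92.5)
  = 1.044 × 0.1264 = 0.1320 mg/L
Convert: 0.1320 mg/L × 1000 = 132.0 ng/mL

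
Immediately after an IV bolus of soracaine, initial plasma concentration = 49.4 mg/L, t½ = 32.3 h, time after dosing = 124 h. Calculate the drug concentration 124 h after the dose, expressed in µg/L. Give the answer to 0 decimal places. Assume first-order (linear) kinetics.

k = ln2 / t½ = 0.693147 / 32.3 = 0.02146 h⁻¹
C = C₀ · e^(−k·t) = 49.40 × e^(−0.02146 × 124)
  = 49.40 × 0.06988 = 3.452 mg/L
Convert: 3.452 mg/L × 1000 = 3452 µg/L

3452 µg/L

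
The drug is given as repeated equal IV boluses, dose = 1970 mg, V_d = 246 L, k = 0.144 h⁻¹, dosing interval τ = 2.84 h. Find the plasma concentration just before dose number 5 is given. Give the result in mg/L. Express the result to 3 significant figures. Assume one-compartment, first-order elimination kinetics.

12.8 mg/L

C₀ per dose = Dose / Vd = 1970 / 246 = 8.008 mg/L
Fraction remaining after one interval: r = e^(−kτ) = e^(−0.1440 × 2.84) = 0.6643
Before dose 5, 4 doses have been given (aged 1τ, 2τ, 3τ, 4τ).
C_trough = C₀ × (r + r² + … + r^4) = C₀ × r(1−r^4)/(1−r)
        = 8.008 × 0.6643 × (1 − 0.1947) / (1 − 0.6643) = 12.76 mg/L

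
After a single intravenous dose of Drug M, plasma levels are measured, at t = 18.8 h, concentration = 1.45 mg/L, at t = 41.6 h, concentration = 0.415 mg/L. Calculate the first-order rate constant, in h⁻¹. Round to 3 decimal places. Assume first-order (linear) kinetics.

0.055 h⁻¹

k = ln(C₁/C₂) / (t₂ − t₁) = ln(1.45/0.415) / (41.6 − 18.8)
  = 1.251 / 22.80 = 0.05487 h⁻¹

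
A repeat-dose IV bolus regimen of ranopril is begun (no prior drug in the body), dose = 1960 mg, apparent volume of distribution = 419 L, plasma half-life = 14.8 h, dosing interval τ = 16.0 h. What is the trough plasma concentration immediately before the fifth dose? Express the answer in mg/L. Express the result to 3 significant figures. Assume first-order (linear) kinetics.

C₀ per dose = Dose / Vd = 1960 / 419 = 4.678 mg/L
k = ln2 / t½ = 0.693147 / 14.8 = 0.04683 h⁻¹
Fraction remaining after one interval: r = e^(−kτ) = e^(−0.04683 × 16.0) = 0.4727
Before dose 5, 4 doses have been given (aged 1τ, 2τ, 3τ, 4τ).
C_trough = C₀ × (r + r² + … + r^4) = C₀ × r(1−r^4)/(1−r)
        = 4.678 × 0.4727 × (1 − 0.04993) / (1 − 0.4727) = 3.984 mg/L

3.98 mg/L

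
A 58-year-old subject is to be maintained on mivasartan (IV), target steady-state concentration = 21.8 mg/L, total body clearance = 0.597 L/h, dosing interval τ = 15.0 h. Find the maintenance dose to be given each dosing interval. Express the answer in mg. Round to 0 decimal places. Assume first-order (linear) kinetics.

195 mg

At steady state, Dose/τ = Css × CL.
Dose = Css × CL × τ = 21.8 × 0.5970 × 15.0 = 195.2 mg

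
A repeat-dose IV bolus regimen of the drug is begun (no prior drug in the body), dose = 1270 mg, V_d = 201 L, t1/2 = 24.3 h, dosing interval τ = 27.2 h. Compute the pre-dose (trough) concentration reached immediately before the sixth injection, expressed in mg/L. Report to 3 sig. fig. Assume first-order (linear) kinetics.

5.28 mg/L

C₀ per dose = Dose / Vd = 1270 / 201 = 6.318 mg/L
k = ln2 / t½ = 0.693147 / 24.3 = 0.02852 h⁻¹
Fraction remaining after one interval: r = e^(−kτ) = e^(−0.02852 × 27.2) = 0.4604
Before dose 6, 5 doses have been given (aged 1τ, 2τ, 3τ, 4τ, 5τ).
C_trough = C₀ × (r + r² + … + r^5) = C₀ × r(1−r^5)/(1−r)
        = 6.318 × 0.4604 × (1 − 0.02069) / (1 − 0.4604) = 5.279 mg/L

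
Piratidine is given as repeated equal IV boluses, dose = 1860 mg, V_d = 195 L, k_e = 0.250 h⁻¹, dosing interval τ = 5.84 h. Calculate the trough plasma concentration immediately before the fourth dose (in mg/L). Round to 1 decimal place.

C₀ per dose = Dose / Vd = 1860 / 195 = 9.538 mg/L
Fraction remaining after one interval: r = e^(−kτ) = e^(−0.2500 × 5.84) = 0.2322
Before dose 4, 3 doses have been given (aged 1τ, 2τ, 3τ).
C_trough = C₀ × (r + r² + … + r^3) = C₀ × r(1−r^3)/(1−r)
        = 9.538 × 0.2322 × (1 − 0.01252) / (1 − 0.2322) = 2.848 mg/L

2.8 mg/L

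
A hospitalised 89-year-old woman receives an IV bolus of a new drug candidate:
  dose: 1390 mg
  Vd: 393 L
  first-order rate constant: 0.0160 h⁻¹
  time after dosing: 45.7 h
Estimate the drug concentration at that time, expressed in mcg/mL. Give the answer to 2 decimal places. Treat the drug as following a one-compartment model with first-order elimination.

C₀ = Dose / Vd = 1390 / 393 = 3.537 mg/L
C = C₀ · e^(−k·t) = 3.537 × e^(−0.01600 × 45.7)
  = 3.537 × 0.4813 = 1.702 mg/L
(1.702 mg/L = 1.702 mcg/mL)

1.70 mcg/mL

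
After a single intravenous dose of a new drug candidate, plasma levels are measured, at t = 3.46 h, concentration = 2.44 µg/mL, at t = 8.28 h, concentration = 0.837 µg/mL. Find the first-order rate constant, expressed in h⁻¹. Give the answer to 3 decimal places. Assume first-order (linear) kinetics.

0.222 h⁻¹

k = ln(C₁/C₂) / (t₂ − t₁) = ln(2.44/0.837) / (8.28 − 3.46)
  = 1.070 / 4.820 = 0.2220 h⁻¹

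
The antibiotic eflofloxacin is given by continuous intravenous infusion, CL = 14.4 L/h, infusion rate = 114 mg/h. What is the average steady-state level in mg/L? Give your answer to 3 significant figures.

7.92 mg/L

At steady state Css = R₀ / CL = 114 / 14.40 = 7.917 mg/L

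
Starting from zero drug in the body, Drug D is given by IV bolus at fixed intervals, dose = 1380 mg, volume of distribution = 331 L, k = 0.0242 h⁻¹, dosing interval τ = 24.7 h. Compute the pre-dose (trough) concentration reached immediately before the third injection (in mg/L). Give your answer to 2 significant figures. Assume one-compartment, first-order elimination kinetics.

C₀ per dose = Dose / Vd = 1380 / 331 = 4.169 mg/L
Fraction remaining after one interval: r = e^(−kτ) = e^(−0.02420 × 24.7) = 0.5501
Before dose 3, 2 doses have been given (aged 1τ, 2τ).
C_trough = C₀ × (r + r²) = 4.169 × (0.5501 + 0.3026) = 3.555 mg/L

3.6 mg/L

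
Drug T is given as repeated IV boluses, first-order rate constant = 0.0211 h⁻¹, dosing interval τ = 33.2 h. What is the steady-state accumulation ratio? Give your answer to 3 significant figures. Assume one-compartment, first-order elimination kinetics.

1.99

e^(−kτ) = e^(−0.02110 × 33.2) = 0.4963
Accumulation ratio R = 1 / (1 − e^(−kτ)) = 1 / (1 − 0.4963) = 1.985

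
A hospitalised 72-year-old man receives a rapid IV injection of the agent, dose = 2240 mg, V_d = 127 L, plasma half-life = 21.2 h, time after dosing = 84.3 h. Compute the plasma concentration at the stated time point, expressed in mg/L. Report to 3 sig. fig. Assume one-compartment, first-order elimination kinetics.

1.12 mg/L

C₀ = Dose / Vd = 2240 / 127 = 17.64 mg/L
k = ln2 / t½ = 0.693147 / 21.2 = 0.03270 h⁻¹
C = C₀ · e^(−k·t) = 17.64 × e^(−0.03270 × 84.3)
  = 17.64 × 0.06351 = 1.120 mg/L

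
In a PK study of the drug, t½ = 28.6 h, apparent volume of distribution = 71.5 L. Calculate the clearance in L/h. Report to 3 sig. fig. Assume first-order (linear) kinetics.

1.73 L/h

k = ln2 / t½ = 0.693147 / 28.6 = 0.02424 h⁻¹
CL = k × Vd = 0.02424 × 71.5 = 1.733 L/h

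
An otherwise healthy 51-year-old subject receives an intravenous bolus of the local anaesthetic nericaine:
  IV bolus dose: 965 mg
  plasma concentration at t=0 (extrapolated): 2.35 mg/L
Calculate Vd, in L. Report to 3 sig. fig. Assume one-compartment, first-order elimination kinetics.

Vd = Dose / C₀ = 965.0 / 2.35 = 410.6 L

411 L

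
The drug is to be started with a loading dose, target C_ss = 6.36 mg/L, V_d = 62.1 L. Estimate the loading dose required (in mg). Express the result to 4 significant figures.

395.0 mg

LD = Css × Vd = 6.36 × 62.1 = 395.0 mg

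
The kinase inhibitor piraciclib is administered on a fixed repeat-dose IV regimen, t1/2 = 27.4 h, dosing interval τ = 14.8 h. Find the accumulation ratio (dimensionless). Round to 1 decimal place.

k = ln2 / t½ = 0.693147 / 27.4 = 0.02530 h⁻¹
e^(−kτ) = e^(−0.02530 × 14.8) = 0.6877
Accumulation ratio R = 1 / (1 − e^(−kτ)) = 1 / (1 − 0.6877) = 3.202

3.2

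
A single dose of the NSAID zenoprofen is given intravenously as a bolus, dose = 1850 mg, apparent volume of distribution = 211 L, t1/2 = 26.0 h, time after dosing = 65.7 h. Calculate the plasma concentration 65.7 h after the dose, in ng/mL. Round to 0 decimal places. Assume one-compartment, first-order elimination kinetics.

C₀ = Dose / Vd = 1850 / 211 = 8.768 mg/L
k = ln2 / t½ = 0.693147 / 26.0 = 0.02666 h⁻¹
C = C₀ · e^(−k·t) = 8.768 × e^(−0.02666 × 65.7)
  = 8.768 × 0.1735 = 1.521 mg/L
Convert: 1.521 mg/L × 1000 = 1521 ng/mL

1521 ng/mL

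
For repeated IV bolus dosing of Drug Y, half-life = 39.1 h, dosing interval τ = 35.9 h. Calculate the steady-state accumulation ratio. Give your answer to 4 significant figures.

2.124

k = ln2 / t½ = 0.693147 / 39.1 = 0.01773 h⁻¹
e^(−kτ) = e^(−0.01773 × 35.9) = 0.5291
Accumulation ratio R = 1 / (1 − e^(−kτ)) = 1 / (1 − 0.5291) = 2.124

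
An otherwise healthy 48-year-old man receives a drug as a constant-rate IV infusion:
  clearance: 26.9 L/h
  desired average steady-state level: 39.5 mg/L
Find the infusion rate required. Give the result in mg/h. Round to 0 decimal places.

At steady state, infusion rate R₀ = Css × CL = 39.5 × 26.90 = 1063 mg/h

1063 mg/h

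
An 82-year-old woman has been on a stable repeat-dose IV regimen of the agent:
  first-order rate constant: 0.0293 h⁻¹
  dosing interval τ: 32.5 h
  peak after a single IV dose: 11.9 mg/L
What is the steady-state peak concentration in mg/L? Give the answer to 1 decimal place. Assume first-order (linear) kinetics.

e^(−kτ) = e^(−0.02930 × 32.5) = 0.3859
Accumulation ratio R = 1 / (1 − e^(−kτ)) = 1 / (1 − 0.3859) = 1.628
Steady-state peak = C₀ × R = 11.9 × 1.628 = 19.37 mg/L

19.4 mg/L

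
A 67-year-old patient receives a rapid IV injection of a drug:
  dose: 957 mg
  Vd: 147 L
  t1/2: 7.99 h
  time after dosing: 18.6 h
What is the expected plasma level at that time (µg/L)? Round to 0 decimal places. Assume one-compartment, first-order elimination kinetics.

1297 µg/L

C₀ = Dose / Vd = 957.0 / 147 = 6.510 mg/L
k = ln2 / t½ = 0.693147 / 7.99 = 0.08675 h⁻¹
C = C₀ · e^(−k·t) = 6.510 × e^(−0.08675 × 18.6)
  = 6.510 × 0.1992 = 1.297 mg/L
Convert: 1.297 mg/L × 1000 = 1297 µg/L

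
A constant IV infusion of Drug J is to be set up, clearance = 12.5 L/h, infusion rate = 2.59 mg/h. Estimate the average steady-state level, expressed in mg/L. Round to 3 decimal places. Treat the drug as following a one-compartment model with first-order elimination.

At steady state Css = R₀ / CL = 2.59 / 12.50 = 0.2072 mg/L

0.207 mg/L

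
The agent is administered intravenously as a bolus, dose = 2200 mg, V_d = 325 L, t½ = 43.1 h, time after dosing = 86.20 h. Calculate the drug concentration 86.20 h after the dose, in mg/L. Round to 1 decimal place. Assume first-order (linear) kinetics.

C₀ = Dose / Vd = 2200 / 325 = 6.769 mg/L
k = ln2 / t½ = 0.693147 / 43.1 = 0.01608 h⁻¹
t / t½ = 86.20 / 43.1 = 2 half-lives
C = C₀ × (1/2)^2 = 6.769 × 0.2500 = 1.692 mg/L

1.7 mg/L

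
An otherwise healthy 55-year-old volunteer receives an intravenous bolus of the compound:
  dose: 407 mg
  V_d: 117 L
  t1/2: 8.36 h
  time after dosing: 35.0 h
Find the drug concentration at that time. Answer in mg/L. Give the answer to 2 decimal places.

0.19 mg/L

C₀ = Dose / Vd = 407.0 / 117 = 3.479 mg/L
k = ln2 / t½ = 0.693147 / 8.36 = 0.08291 h⁻¹
C = C₀ · e^(−k·t) = 3.479 × e^(−0.08291 × 35.0)
  = 3.479 × 0.05492 = 0.1911 mg/L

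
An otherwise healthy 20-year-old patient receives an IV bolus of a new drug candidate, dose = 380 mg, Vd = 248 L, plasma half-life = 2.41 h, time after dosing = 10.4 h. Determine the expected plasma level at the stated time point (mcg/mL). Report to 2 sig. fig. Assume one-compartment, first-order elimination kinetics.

C₀ = Dose / Vd = 380.0 / 248 = 1.532 mg/L
k = ln2 / t½ = 0.693147 / 2.41 = 0.2876 h⁻¹
C = C₀ · e^(−k·t) = 1.532 × e^(−0.2876 × 10.4)
  = 1.532 × 0.05024 = 0.07697 mg/L
(0.07697 mg/L = 0.07697 mcg/mL)

0.077 mcg/mL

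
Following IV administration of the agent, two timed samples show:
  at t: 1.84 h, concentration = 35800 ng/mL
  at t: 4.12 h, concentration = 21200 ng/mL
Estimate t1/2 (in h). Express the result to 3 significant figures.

k = ln(C₁/C₂) / (t₂ − t₁) = ln(35800/21200) / (4.12 − 1.84)
  = 0.5239 / 2.280 = 0.2298 h⁻¹
t½ = ln2 / k = 0.693147 / 0.2298 = 3.016 h

3.02 h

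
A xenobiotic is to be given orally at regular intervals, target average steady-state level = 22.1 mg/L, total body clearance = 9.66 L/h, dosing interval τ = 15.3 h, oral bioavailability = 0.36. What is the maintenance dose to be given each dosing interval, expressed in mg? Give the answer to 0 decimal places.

At steady state, F × (Dose/τ) = Css × CL.
Dose = Css × CL × τ / F = 22.1 × 9.660 × 15.3 / 0.36 = 9073 mg

9073 mg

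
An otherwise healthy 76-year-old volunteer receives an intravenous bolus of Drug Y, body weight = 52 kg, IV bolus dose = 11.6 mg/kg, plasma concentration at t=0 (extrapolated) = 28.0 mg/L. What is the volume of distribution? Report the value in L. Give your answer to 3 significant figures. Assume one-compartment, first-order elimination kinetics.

Dose = 11.6 × 52 = 603.2 mg
Vd = Dose / C₀ = 603.2 / 28.0 = 21.54 L

21.5 L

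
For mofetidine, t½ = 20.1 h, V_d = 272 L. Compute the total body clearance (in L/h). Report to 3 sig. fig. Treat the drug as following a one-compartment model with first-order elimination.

9.38 L/h

k = ln2 / t½ = 0.693147 / 20.1 = 0.03448 h⁻¹
CL = k × Vd = 0.03448 × 272 = 9.379 L/h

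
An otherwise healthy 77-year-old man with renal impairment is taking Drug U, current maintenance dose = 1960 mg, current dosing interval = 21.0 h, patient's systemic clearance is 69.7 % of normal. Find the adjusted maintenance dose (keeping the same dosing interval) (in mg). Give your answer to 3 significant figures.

To keep the same average steady-state level, dosing rate must scale with clearance.
CL ratio = 69.7 / 100 = 0.6970
New dose (same interval) = 1960 × 0.6970 = 1366 mg

1370 mg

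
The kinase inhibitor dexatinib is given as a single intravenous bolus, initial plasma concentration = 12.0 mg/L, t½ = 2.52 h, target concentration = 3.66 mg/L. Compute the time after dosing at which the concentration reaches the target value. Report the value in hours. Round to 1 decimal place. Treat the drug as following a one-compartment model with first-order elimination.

k = ln2 / t½ = 0.693147 / 2.52 = 0.2751 h⁻¹
t = ln(C₀ / C) / k = ln(12.00 / 3.66) / 0.2751
  = ln(3.279) / 0.2751 = 1.188 / 0.2751 = 4.318 h

4.3 h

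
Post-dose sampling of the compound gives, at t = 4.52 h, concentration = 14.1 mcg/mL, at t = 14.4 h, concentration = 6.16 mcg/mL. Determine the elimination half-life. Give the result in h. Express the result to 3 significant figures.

8.27 h

k = ln(C₁/C₂) / (t₂ − t₁) = ln(14.1/6.16) / (14.4 − 4.52)
  = 0.8281 / 9.880 = 0.08382 h⁻¹
t½ = ln2 / k = 0.693147 / 0.08382 = 8.269 h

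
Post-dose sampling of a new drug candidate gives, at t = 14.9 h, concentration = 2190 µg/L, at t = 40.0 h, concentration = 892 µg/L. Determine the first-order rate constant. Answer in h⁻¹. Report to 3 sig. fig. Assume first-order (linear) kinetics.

0.0358 h⁻¹

k = ln(C₁/C₂) / (t₂ − t₁) = ln(2190/892) / (40.0 − 14.9)
  = 0.8982 / 25.10 = 0.03578 h⁻¹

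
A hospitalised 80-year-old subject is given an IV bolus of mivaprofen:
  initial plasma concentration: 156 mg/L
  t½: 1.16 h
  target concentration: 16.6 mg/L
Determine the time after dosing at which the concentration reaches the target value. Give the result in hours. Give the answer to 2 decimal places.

k = ln2 / t½ = 0.693147 / 1.16 = 0.5975 h⁻¹
t = ln(C₀ / C) / k = ln(156.0 / 16.6) / 0.5975
  = ln(9.398) / 0.5975 = 2.240 / 0.5975 = 3.749 h

3.75 h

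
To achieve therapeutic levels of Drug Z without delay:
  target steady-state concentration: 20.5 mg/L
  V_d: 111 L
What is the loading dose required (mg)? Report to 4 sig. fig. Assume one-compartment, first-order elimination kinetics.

LD = Css × Vd = 20.5 × 111 = 2276 mg

2276 mg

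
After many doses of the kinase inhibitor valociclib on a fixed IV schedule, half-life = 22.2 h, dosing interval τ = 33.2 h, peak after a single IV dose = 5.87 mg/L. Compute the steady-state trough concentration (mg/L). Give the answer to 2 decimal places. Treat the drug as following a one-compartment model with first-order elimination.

3.23 mg/L

k = ln2 / t½ = 0.693147 / 22.2 = 0.03122 h⁻¹
e^(−kτ) = e^(−0.03122 × 33.2) = 0.3547
Accumulation ratio R = 1 / (1 − e^(−kτ)) = 1 / (1 − 0.3547) = 1.550
Steady-state trough = C₀ × R × e^(−kτ) = 5.87 × 1.550 × 0.3547 = 3.227 mg/L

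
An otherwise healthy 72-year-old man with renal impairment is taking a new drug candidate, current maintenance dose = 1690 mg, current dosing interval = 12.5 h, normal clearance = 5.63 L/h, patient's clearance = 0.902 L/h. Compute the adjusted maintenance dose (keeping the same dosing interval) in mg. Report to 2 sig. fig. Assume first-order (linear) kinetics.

270 mg

To keep the same average steady-state level, dosing rate must scale with clearance.
CL ratio = 0.902 / 5.63 = 0.1602
New dose (same interval) = 1690 × 0.1602 = 270.7 mg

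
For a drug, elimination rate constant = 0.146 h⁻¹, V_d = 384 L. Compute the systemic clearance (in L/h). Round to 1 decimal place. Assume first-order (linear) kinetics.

CL = k × Vd = 0.146 × 384 = 56.06 L/h

56.1 L/h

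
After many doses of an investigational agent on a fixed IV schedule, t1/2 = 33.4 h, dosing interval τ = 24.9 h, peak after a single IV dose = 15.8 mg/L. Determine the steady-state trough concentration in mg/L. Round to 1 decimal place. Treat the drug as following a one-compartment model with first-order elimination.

23.4 mg/L

k = ln2 / t½ = 0.693147 / 33.4 = 0.02075 h⁻¹
e^(−kτ) = e^(−0.02075 × 24.9) = 0.5965
Accumulation ratio R = 1 / (1 − e^(−kτ)) = 1 / (1 − 0.5965) = 2.478
Steady-state trough = C₀ × R × e^(−kτ) = 15.8 × 2.478 × 0.5965 = 23.35 mg/L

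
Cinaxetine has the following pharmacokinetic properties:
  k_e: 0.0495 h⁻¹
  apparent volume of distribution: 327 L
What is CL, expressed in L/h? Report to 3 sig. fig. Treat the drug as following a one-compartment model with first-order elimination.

CL = k × Vd = 0.0495 × 327 = 16.19 L/h

16.2 L/h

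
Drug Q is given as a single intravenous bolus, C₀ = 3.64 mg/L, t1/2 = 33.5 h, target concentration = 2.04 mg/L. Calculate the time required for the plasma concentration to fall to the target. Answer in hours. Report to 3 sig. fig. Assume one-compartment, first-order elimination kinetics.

k = ln2 / t½ = 0.693147 / 33.5 = 0.02069 h⁻¹
t = ln(C₀ / C) / k = ln(3.640 / 2.04) / 0.02069
  = ln(1.784) / 0.02069 = 0.5789 / 0.02069 = 27.98 h

28.0 h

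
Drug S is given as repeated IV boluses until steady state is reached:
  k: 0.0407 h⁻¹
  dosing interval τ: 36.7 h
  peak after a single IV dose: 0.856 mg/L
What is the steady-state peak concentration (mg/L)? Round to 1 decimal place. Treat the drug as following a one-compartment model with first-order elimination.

e^(−kτ) = e^(−0.04070 × 36.7) = 0.2245
Accumulation ratio R = 1 / (1 − e^(−kτ)) = 1 / (1 − 0.2245) = 1.289
Steady-state peak = C₀ × R = 0.856 × 1.289 = 1.103 mg/L

1.1 mg/L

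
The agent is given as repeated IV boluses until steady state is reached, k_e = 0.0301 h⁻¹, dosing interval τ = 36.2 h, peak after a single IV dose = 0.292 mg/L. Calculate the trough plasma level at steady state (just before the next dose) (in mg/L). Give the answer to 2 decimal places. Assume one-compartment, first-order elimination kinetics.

0.15 mg/L

e^(−kτ) = e^(−0.03010 × 36.2) = 0.3363
Accumulation ratio R = 1 / (1 − e^(−kτ)) = 1 / (1 − 0.3363) = 1.507
Steady-state trough = C₀ × R × e^(−kτ) = 0.292 × 1.507 × 0.3363 = 0.1480 mg/L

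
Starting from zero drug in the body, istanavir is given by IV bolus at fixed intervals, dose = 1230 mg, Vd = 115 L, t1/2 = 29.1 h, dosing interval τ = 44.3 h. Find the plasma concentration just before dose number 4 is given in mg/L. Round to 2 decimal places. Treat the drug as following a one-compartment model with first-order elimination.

5.47 mg/L

C₀ per dose = Dose / Vd = 1230 / 115 = 10.70 mg/L
k = ln2 / t½ = 0.693147 / 29.1 = 0.02382 h⁻¹
Fraction remaining after one interval: r = e^(−kτ) = e^(−0.02382 × 44.3) = 0.3481
Before dose 4, 3 doses have been given (aged 1τ, 2τ, 3τ).
C_trough = C₀ × (r + r² + … + r^3) = C₀ × r(1−r^3)/(1−r)
        = 10.70 × 0.3481 × (1 − 0.04218) / (1 − 0.3481) = 5.473 mg/L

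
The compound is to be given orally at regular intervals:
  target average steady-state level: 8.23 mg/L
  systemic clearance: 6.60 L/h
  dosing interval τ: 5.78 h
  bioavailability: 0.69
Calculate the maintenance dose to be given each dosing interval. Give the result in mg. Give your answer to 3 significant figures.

455 mg

At steady state, F × (Dose/τ) = Css × CL.
Dose = Css × CL × τ / F = 8.23 × 6.600 × 5.78 / 0.69 = 455.0 mg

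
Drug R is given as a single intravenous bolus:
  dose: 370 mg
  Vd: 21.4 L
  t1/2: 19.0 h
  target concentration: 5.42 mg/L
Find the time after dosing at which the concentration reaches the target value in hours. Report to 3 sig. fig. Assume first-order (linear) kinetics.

C₀ = Dose / Vd = 370.0 / 21.4 = 17.29 mg/L
k = ln2 / t½ = 0.693147 / 19.0 = 0.03648 h⁻¹
t = ln(C₀ / C) / k = ln(17.29 / 5.42) / 0.03648
  = ln(3.190) / 0.03648 = 1.160 / 0.03648 = 31.80 h

31.8 h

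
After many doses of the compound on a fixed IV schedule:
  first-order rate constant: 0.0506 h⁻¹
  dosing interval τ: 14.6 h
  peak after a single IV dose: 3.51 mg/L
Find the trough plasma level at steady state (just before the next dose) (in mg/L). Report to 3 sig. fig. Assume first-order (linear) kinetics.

3.21 mg/L

e^(−kτ) = e^(−0.05060 × 14.6) = 0.4777
Accumulation ratio R = 1 / (1 − e^(−kτ)) = 1 / (1 − 0.4777) = 1.915
Steady-state trough = C₀ × R × e^(−kτ) = 3.51 × 1.915 × 0.4777 = 3.211 mg/L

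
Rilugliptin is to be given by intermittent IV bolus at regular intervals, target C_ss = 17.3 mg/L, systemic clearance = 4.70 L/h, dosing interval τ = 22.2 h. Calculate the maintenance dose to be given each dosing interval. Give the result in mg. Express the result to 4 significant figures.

1805 mg

At steady state, Dose/τ = Css × CL.
Dose = Css × CL × τ = 17.3 × 4.700 × 22.2 = 1805 mg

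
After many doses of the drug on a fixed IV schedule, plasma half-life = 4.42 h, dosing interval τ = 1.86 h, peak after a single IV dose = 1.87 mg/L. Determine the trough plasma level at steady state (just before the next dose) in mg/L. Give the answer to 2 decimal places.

5.52 mg/L

k = ln2 / t½ = 0.693147 / 4.42 = 0.1568 h⁻¹
e^(−kτ) = e^(−0.1568 × 1.86) = 0.7470
Accumulation ratio R = 1 / (1 − e^(−kτ)) = 1 / (1 − 0.7470) = 3.953
Steady-state trough = C₀ × R × e^(−kτ) = 1.87 × 3.953 × 0.7470 = 5.522 mg/L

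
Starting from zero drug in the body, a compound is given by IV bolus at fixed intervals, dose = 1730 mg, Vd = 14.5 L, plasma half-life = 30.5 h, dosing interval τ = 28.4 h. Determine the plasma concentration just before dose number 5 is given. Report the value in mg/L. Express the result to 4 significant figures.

C₀ per dose = Dose / Vd = 1730 / 14.5 = 119.3 mg/L
k = ln2 / t½ = 0.693147 / 30.5 = 0.02273 h⁻¹
Fraction remaining after one interval: r = e^(−kτ) = e^(−0.02273 × 28.4) = 0.5244
Before dose 5, 4 doses have been given (aged 1τ, 2τ, 3τ, 4τ).
C_trough = C₀ × (r + r² + … + r^4) = C₀ × r(1−r^4)/(1−r)
        = 119.3 × 0.5244 × (1 − 0.07562) / (1 − 0.5244) = 121.6 mg/L

121.6 mg/L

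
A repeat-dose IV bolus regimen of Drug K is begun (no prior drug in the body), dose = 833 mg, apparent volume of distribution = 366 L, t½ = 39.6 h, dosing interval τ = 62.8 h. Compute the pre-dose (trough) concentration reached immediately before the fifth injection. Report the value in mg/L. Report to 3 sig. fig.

C₀ per dose = Dose / Vd = 833 / 366 = 2.276 mg/L
k = ln2 / t½ = 0.693147 / 39.6 = 0.01750 h⁻¹
Fraction remaining after one interval: r = e^(−kτ) = e^(−0.01750 × 62.8) = 0.3332
Before dose 5, 4 doses have been given (aged 1τ, 2τ, 3τ, 4τ).
C_trough = C₀ × (r + r² + … + r^4) = C₀ × r(1−r^4)/(1−r)
        = 2.276 × 0.3332 × (1 − 0.01233) / (1 − 0.3332) = 1.123 mg/L

1.12 mg/L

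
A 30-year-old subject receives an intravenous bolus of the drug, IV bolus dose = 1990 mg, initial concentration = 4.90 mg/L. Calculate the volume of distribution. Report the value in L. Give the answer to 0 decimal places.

406 L

Vd = Dose / C₀ = 1990 / 4.90 = 406.1 L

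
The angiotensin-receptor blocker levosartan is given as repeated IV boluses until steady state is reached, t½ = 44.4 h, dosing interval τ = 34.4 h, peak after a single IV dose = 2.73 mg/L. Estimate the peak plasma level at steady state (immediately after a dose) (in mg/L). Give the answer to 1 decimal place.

6.6 mg/L

k = ln2 / t½ = 0.693147 / 44.4 = 0.01561 h⁻¹
e^(−kτ) = e^(−0.01561 × 34.4) = 0.5845
Accumulation ratio R = 1 / (1 − e^(−kτ)) = 1 / (1 − 0.5845) = 2.407
Steady-state peak = C₀ × R = 2.73 × 2.407 = 6.571 mg/L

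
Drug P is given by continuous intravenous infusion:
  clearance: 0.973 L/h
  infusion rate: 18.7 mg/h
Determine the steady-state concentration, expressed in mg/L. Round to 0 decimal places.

At steady state Css = R₀ / CL = 18.7 / 0.9730 = 19.22 mg/L

19 mg/L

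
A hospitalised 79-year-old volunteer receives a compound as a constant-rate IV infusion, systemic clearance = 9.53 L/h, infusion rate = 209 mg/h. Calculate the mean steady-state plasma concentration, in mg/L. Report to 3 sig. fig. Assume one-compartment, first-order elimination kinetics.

21.9 mg/L

At steady state Css = R₀ / CL = 209 / 9.530 = 21.93 mg/L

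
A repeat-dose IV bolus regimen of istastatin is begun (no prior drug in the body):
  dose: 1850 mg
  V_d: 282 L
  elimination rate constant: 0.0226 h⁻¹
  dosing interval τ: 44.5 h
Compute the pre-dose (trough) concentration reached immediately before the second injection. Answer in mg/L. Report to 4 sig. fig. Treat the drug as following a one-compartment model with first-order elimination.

C₀ per dose = Dose / Vd = 1850 / 282 = 6.560 mg/L
Fraction remaining after one interval: r = e^(−kτ) = e^(−0.02260 × 44.5) = 0.3658
Before dose 2, 1 dose has been given (aged 1τ).
C_trough = C₀ × r = 6.560 × 0.3658 = 2.400 mg/L

2.400 mg/L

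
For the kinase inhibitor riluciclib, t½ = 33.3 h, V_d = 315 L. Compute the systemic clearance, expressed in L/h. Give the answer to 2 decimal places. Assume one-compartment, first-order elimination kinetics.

k = ln2 / t½ = 0.693147 / 33.3 = 0.02082 h⁻¹
CL = k × Vd = 0.02082 × 315 = 6.558 L/h

6.56 L/h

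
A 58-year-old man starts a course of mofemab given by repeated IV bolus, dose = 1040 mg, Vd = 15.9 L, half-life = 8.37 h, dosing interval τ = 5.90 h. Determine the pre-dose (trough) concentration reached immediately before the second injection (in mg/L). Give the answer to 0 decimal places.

40 mg/L

C₀ per dose = Dose / Vd = 1040 / 15.9 = 65.41 mg/L
k = ln2 / t½ = 0.693147 / 8.37 = 0.08281 h⁻¹
Fraction remaining after one interval: r = e^(−kτ) = e^(−0.08281 × 5.90) = 0.6135
Before dose 2, 1 dose has been given (aged 1τ).
C_trough = C₀ × r = 65.41 × 0.6135 = 40.13 mg/L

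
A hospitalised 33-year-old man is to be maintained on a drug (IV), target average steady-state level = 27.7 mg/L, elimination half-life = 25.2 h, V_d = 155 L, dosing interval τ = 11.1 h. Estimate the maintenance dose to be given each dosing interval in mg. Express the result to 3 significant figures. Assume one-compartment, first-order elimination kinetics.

1310 mg

k = ln2 / t½ = 0.693147 / 25.2 = 0.02751 h⁻¹
CL = k × Vd = 0.02751 × 155 = 4.264 L/h
At steady state, Dose/τ = Css × CL.
Dose = Css × CL × τ = 27.7 × 4.264 × 11.1 = 1311 mg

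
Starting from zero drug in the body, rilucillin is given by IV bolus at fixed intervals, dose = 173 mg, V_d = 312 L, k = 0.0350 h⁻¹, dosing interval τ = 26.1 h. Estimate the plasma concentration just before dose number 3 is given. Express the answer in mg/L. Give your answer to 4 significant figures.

C₀ per dose = Dose / Vd = 173 / 312 = 0.5545 mg/L
Fraction remaining after one interval: r = e^(−kτ) = e^(−0.03500 × 26.1) = 0.4011
Before dose 3, 2 doses have been given (aged 1τ, 2τ).
C_trough = C₀ × (r + r²) = 0.5545 × (0.4011 + 0.1609) = 0.3116 mg/L

0.3116 mg/L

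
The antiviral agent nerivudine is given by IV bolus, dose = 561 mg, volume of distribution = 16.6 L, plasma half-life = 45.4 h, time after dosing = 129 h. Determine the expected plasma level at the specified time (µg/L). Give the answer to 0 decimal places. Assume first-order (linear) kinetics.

4715 µg/L

C₀ = Dose / Vd = 561.0 / 16.6 = 33.80 mg/L
k = ln2 / t½ = 0.693147 / 45.4 = 0.01527 h⁻¹
C = C₀ · e^(−k·t) = 33.80 × e^(−0.01527 × 129)
  = 33.80 × 0.1395 = 4.715 mg/L
Convert: 4.715 mg/L × 1000 = 4715 µg/L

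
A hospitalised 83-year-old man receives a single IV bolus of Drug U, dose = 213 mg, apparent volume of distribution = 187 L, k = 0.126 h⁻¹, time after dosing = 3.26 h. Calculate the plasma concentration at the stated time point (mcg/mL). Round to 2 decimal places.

0.76 mcg/mL

C₀ = Dose / Vd = 213.0 / 187 = 1.139 mg/L
C = C₀ · e^(−k·t) = 1.139 × e^(−0.1260 × 3.26)
  = 1.139 × 0.6631 = 0.7553 mg/L
(0.7553 mg/L = 0.7553 mcg/mL)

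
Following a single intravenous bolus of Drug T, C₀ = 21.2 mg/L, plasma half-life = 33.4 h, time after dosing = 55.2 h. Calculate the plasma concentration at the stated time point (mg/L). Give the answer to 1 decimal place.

6.7 mg/L

k = ln2 / t½ = 0.693147 / 33.4 = 0.02075 h⁻¹
C = C₀ · e^(−k·t) = 21.20 × e^(−0.02075 × 55.2)
  = 21.20 × 0.3181 = 6.744 mg/L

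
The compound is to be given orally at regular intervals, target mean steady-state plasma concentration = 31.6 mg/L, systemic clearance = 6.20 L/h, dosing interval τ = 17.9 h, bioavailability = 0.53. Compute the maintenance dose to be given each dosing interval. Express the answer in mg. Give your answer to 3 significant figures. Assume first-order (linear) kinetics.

6620 mg

At steady state, F × (Dose/τ) = Css × CL.
Dose = Css × CL × τ / F = 31.6 × 6.200 × 17.9 / 0.53 = 6617 mg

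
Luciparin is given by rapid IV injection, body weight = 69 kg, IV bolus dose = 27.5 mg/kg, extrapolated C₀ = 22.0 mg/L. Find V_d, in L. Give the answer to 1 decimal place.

86.3 L

Dose = 27.5 × 69 = 1898 mg
Vd = Dose / C₀ = 1898 / 22.0 = 86.27 L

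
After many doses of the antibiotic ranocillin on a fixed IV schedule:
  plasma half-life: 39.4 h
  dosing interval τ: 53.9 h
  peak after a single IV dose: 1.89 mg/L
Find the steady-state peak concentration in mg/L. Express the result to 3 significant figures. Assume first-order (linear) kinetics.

3.09 mg/L

k = ln2 / t½ = 0.693147 / 39.4 = 0.01759 h⁻¹
e^(−kτ) = e^(−0.01759 × 53.9) = 0.3875
Accumulation ratio R = 1 / (1 − e^(−kτ)) = 1 / (1 − 0.3875) = 1.633
Steady-state peak = C₀ × R = 1.89 × 1.633 = 3.086 mg/L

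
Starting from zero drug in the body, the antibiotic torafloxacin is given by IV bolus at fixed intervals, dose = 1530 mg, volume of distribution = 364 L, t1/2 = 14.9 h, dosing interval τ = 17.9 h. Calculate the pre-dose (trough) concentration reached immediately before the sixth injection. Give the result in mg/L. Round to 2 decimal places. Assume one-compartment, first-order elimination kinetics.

3.18 mg/L

C₀ per dose = Dose / Vd = 1530 / 364 = 4.203 mg/L
k = ln2 / t½ = 0.693147 / 14.9 = 0.04652 h⁻¹
Fraction remaining after one interval: r = e^(−kτ) = e^(−0.04652 × 17.9) = 0.4349
Before dose 6, 5 doses have been given (aged 1τ, 2τ, 3τ, 4τ, 5τ).
C_trough = C₀ × (r + r² + … + r^5) = C₀ × r(1−r^5)/(1−r)
        = 4.203 × 0.4349 × (1 − 0.01556) / (1 − 0.4349) = 3.184 mg/L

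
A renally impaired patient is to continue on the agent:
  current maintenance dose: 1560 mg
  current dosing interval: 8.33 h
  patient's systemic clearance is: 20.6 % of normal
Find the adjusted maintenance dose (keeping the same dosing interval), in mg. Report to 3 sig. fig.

321 mg

To keep the same average steady-state level, dosing rate must scale with clearance.
CL ratio = 20.6 / 100 = 0.2060
New dose (same interval) = 1560 × 0.2060 = 321.4 mg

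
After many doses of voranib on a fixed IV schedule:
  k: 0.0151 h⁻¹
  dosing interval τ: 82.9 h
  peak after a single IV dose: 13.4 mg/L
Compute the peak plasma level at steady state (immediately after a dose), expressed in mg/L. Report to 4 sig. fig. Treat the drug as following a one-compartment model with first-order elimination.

e^(−kτ) = e^(−0.01510 × 82.9) = 0.2860
Accumulation ratio R = 1 / (1 − e^(−kτ)) = 1 / (1 − 0.2860) = 1.401
Steady-state peak = C₀ × R = 13.4 × 1.401 = 18.77 mg/L

18.77 mg/L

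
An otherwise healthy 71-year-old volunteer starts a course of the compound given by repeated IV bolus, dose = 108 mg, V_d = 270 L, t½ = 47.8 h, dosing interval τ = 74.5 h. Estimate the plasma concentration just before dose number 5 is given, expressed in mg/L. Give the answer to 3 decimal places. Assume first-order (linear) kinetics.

C₀ per dose = Dose / Vd = 108 / 270 = 0.4000 mg/L
k = ln2 / t½ = 0.693147 / 47.8 = 0.01450 h⁻¹
Fraction remaining after one interval: r = e^(−kτ) = e^(−0.01450 × 74.5) = 0.3395
Before dose 5, 4 doses have been given (aged 1τ, 2τ, 3τ, 4τ).
C_trough = C₀ × (r + r² + … + r^4) = C₀ × r(1−r^4)/(1−r)
        = 0.4000 × 0.3395 × (1 − 0.01328) / (1 − 0.3395) = 0.2029 mg/L

0.203 mg/L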